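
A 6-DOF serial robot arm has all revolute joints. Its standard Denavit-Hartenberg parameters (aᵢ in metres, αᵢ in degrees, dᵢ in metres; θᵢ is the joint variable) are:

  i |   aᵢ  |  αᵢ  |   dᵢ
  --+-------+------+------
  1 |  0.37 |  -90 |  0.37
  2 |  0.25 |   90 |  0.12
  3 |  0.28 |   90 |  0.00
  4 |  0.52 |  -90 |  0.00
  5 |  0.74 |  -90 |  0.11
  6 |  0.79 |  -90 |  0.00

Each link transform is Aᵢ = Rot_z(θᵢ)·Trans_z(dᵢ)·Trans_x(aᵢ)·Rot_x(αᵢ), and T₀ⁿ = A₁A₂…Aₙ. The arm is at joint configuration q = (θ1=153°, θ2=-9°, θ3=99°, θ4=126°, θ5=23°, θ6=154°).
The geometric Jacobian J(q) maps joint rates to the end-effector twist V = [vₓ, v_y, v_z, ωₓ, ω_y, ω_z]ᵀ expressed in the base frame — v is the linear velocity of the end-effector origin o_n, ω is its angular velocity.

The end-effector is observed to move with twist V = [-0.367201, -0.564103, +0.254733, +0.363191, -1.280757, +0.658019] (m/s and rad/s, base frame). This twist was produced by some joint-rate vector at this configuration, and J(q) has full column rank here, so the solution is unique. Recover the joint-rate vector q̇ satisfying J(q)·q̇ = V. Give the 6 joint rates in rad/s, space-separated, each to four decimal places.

0.0210 0.4460 0.1570 -0.9740 -0.8850 -0.2960

o_n = [-0.5585, -0.0136, 0.9784]
J₁: ẑ×o_n = [0.0136, -0.5585, 0.0000], ω = ẑ
J2: z=[-0.4540, -0.8910, 0.0000] o=[-0.3297, 0.1680, 0.3700] → [-0.5421, 0.2762, -0.1214, -0.4540, -0.8910, 0.0000]
J3: z=[0.1394, -0.0710, 0.9877] o=[-0.6042, 0.1732, 0.4091] → [0.1440, -0.0342, -0.0228, 0.1394, -0.0710, 0.9877]
J4: z=[-0.9402, 0.3035, 0.1545] o=[-0.6912, -0.0929, 0.4023] → [0.1626, 0.5622, -0.1148, -0.9402, 0.3035, 0.1545]
J5: z=[0.1695, 0.8105, -0.5608] o=[-0.5376, 0.1676, 0.8252] → [0.0225, -0.0142, -0.0138, 0.1695, 0.8105, -0.5608]
J6: z=[0.7501, -0.4751, -0.4601] o=[-0.0458, 0.5103, 1.2730] → [-0.1011, 0.4568, -0.6366, 0.7501, -0.4751, -0.4601]
q̇ = J⁺·V = [0.0210, 0.4460, 0.1570, -0.9740, -0.8850, -0.2960]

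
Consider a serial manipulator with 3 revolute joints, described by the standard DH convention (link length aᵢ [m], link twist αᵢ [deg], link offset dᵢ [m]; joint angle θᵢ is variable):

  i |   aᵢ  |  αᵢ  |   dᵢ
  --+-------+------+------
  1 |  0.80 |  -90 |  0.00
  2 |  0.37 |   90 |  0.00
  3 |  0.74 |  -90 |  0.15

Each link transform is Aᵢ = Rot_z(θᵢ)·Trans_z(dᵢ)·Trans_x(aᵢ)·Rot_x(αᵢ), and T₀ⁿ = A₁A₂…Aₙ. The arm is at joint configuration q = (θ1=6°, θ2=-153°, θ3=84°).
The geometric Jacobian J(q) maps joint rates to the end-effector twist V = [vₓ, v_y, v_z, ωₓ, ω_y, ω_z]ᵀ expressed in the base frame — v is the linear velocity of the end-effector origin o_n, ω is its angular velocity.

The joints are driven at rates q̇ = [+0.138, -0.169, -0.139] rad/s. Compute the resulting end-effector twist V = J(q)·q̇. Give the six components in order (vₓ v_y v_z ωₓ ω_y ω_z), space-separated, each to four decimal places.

-0.2070 0.0137 -0.0324 0.0804 -0.1615 0.2618

o_n = [0.2546, 0.7668, 0.0694]
J₁: ẑ×o_n = [-0.7668, 0.2546, 0.0000], ω = ẑ
J2: z=[-0.1045, 0.9945, 0.0000] o=[0.7956, 0.0836, 0.0000] → [0.0691, 0.0073, 0.4667, -0.1045, 0.9945, 0.0000]
J3: z=[-0.4515, -0.0475, -0.8910] o=[0.4678, 0.0492, 0.1680] → [0.6441, 0.1455, -0.3341, -0.4515, -0.0475, -0.8910]
V = J·q̇ = [-0.2070, 0.0137, -0.0324, 0.0804, -0.1615, 0.2618]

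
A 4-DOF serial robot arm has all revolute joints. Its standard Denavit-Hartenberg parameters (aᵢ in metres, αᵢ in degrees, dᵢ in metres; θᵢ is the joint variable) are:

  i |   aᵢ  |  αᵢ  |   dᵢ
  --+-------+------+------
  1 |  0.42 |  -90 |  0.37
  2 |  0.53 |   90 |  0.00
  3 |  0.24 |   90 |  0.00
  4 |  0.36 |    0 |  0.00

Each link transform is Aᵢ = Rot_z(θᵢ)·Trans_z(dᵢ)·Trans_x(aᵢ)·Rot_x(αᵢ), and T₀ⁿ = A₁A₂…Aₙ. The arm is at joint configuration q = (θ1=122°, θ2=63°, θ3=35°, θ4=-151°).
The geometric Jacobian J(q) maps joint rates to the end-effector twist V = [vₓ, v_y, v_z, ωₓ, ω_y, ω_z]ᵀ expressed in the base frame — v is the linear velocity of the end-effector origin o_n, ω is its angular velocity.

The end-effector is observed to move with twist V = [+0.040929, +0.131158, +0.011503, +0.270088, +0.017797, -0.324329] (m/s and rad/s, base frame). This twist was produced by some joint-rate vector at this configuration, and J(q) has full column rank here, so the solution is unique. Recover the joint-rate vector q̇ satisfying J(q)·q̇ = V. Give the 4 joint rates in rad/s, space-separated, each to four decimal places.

-0.2430 -0.2180 -0.1510 0.0250

o_n = [-0.2165, 0.4275, -0.1268]
J₁: ẑ×o_n = [-0.4275, -0.2165, 0.0000], ω = ẑ
J2: z=[-0.8480, -0.5299, 0.0000] o=[-0.2226, 0.3562, 0.3700] → [0.2633, -0.4213, -0.0573, -0.8480, -0.5299, 0.0000]
J3: z=[-0.4722, 0.7556, 0.4540] o=[-0.3501, 0.5602, -0.1022] → [0.0417, 0.0490, -0.0383, -0.4722, 0.7556, 0.4540]
J4: z=[0.5567, 0.6549, -0.5111] o=[-0.5141, 0.5630, -0.2774] → [0.0294, -0.2359, -0.2703, 0.5567, 0.6549, -0.5111]
q̇ = J⁺·V = [-0.2430, -0.2180, -0.1510, 0.0250]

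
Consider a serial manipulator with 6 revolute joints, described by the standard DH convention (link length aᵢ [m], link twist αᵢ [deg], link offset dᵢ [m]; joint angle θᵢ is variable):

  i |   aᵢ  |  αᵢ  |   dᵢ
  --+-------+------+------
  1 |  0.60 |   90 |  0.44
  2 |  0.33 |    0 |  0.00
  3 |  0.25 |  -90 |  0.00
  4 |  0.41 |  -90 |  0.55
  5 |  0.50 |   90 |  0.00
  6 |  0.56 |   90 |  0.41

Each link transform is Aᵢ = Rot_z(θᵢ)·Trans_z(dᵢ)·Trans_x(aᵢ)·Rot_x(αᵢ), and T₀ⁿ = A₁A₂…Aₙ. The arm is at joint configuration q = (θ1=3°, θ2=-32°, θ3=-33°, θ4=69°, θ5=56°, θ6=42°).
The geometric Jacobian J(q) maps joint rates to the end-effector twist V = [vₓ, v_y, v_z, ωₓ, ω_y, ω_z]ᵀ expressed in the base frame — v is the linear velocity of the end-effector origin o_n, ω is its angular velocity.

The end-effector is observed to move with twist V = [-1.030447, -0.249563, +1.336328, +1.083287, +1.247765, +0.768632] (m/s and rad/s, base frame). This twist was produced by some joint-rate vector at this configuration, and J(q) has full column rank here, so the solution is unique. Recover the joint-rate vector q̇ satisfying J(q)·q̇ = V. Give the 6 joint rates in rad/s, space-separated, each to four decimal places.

o_n = [0.9766, 1.3656, -0.0460]
J₁: ẑ×o_n = [-1.3656, 0.9766, 0.0000], ω = ẑ
J2: z=[0.0523, -0.9986, 0.0000] o=[0.5992, 0.0314, 0.4400] → [0.4854, 0.0254, 0.4467, 0.0523, -0.9986, 0.0000]
J3: z=[0.0523, -0.9986, 0.0000] o=[0.8787, 0.0460, 0.2651] → [0.3107, 0.0163, 0.1669, 0.0523, -0.9986, 0.0000]
J4: z=[0.9051, 0.0474, 0.4226] o=[0.9842, 0.0516, 0.0385] → [-0.5594, 0.0733, 1.1897, 0.9051, 0.0474, 0.4226]
J5: z=[-0.4128, 0.3372, 0.8461] o=[1.5239, 0.4632, 0.1378] → [-0.8256, -0.5390, -0.1879, -0.4128, 0.3372, 0.8461]
J6: z=[0.5910, 0.8060, -0.0329] o=[1.1774, 0.7064, -0.1282] → [0.0879, -0.0419, 0.5515, 0.5910, 0.8060, -0.0329]
q̇ = J⁺·V = [-0.0290, -0.1890, -0.2980, 0.9920, 0.4740, 0.6880]

-0.0290 -0.1890 -0.2980 0.9920 0.4740 0.6880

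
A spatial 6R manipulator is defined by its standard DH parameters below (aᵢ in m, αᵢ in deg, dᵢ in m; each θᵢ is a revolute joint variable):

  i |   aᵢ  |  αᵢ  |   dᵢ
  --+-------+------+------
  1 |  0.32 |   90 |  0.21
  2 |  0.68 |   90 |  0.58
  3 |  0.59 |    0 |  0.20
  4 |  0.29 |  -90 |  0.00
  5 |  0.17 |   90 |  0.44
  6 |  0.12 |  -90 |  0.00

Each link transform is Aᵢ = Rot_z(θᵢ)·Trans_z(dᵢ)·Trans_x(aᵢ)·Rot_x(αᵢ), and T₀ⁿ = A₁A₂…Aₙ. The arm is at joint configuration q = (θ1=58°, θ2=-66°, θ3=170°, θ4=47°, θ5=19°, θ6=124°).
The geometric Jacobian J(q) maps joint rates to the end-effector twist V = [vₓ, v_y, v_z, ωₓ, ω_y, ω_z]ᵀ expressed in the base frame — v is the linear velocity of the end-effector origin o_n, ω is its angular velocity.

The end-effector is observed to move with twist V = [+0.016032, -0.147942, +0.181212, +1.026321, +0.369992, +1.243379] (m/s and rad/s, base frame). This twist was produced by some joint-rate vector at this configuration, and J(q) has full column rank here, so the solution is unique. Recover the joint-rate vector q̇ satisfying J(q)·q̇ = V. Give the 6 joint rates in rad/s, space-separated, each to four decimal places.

o_n = [0.1293, 0.1720, 0.0378]
J₁: ẑ×o_n = [-0.1720, 0.1293, 0.0000], ω = ẑ
J2: z=[0.8480, -0.5299, 0.0000] o=[0.1696, 0.2714, 0.2100] → [0.0912, 0.1460, -0.1056, 0.8480, -0.5299, 0.0000]
J3: z=[-0.4841, -0.7747, -0.4067] o=[0.8080, 0.1986, -0.4112] → [-0.3587, 0.4934, -0.5129, -0.4841, -0.7747, -0.4067]
J4: z=[-0.4841, -0.7747, -0.4067] o=[0.6728, -0.2111, 0.0382] → [0.1561, 0.2209, -0.6065, -0.4841, -0.7747, -0.4067]
J5: z=[-0.5476, 0.6308, -0.5498] o=[0.4749, -0.1985, 0.2498] → [0.0700, 0.0739, 0.0151, -0.5476, 0.6308, -0.5498]
J6: z=[-0.6799, -0.7184, -0.1470] o=[0.1511, 0.1289, 0.1477] → [0.0853, -0.0715, -0.0449, -0.6799, -0.7184, -0.1470]
q̇ = J⁺·V = [0.6220, -0.0110, -0.5590, 0.2130, -0.6790, -0.7300]

0.6220 -0.0110 -0.5590 0.2130 -0.6790 -0.7300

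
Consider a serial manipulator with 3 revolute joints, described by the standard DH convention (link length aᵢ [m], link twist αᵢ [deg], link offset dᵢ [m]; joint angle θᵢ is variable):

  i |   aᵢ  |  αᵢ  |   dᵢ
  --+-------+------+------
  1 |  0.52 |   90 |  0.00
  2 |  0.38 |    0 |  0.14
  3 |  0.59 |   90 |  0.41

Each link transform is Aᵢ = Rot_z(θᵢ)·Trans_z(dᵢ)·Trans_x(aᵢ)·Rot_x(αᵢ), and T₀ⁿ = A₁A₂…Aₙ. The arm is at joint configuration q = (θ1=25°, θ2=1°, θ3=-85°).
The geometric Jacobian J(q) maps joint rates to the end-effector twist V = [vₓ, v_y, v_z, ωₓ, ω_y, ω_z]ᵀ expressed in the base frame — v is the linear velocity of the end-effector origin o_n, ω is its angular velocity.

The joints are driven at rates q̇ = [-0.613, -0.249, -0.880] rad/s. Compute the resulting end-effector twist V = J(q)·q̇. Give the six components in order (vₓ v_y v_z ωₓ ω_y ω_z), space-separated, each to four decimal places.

-0.6553 -0.9560 -0.1642 -0.4771 1.0232 -0.6130

o_n = [1.1040, -0.0921, -0.5801]
J₁: ẑ×o_n = [0.0921, 1.1040, -0.0000], ω = ẑ
J2: z=[0.4226, -0.9063, 0.0000] o=[0.4713, 0.2198, 0.0000] → [0.5258, 0.2452, 0.4416, 0.4226, -0.9063, 0.0000]
J3: z=[0.4226, -0.9063, 0.0000] o=[0.8748, 0.2534, 0.0066] → [0.5318, 0.2480, 0.0617, 0.4226, -0.9063, 0.0000]
V = J·q̇ = [-0.6553, -0.9560, -0.1642, -0.4771, 1.0232, -0.6130]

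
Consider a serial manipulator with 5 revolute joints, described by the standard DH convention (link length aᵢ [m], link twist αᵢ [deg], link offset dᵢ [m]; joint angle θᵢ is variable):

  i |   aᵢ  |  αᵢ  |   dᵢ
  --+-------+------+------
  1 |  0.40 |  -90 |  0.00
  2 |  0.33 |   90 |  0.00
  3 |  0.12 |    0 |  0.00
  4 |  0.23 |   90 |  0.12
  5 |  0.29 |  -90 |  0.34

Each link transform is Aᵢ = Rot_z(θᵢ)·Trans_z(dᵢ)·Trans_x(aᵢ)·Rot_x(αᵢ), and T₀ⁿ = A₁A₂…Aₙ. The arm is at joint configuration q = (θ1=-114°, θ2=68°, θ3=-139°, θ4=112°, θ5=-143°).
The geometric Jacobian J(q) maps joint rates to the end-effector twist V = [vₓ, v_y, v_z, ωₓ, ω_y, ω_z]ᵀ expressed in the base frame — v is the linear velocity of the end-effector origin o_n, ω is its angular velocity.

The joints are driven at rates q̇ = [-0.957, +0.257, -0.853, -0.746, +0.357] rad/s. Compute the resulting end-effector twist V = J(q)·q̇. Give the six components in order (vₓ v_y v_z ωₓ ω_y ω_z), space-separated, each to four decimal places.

0.2045 0.6224 0.4328 0.5719 1.4347 -1.4057

o_n = [-0.5029, -0.1929, -0.0980]
J₁: ẑ×o_n = [0.1929, -0.5029, 0.0000], ω = ẑ
J2: z=[0.9135, -0.4067, 0.0000] o=[-0.1627, -0.3654, 0.0000] → [0.0399, 0.0895, 0.0192, 0.9135, -0.4067, 0.0000]
J3: z=[-0.3771, -0.8470, 0.3746] o=[-0.2130, -0.4784, -0.3060] → [-0.2831, -0.0302, -0.3532, -0.3771, -0.8470, 0.3746]
J4: z=[-0.3771, -0.8470, 0.3746] o=[-0.2711, -0.4153, -0.2220] → [-0.1884, -0.0401, -0.2802, -0.3771, -0.8470, 0.3746]
J5: z=[-0.7448, 0.5178, 0.4209] o=[-0.4430, -0.5446, -0.3671] → [-0.0087, 0.1752, -0.2309, -0.7448, 0.5178, 0.4209]
V = J·q̇ = [0.2045, 0.6224, 0.4328, 0.5719, 1.4347, -1.4057]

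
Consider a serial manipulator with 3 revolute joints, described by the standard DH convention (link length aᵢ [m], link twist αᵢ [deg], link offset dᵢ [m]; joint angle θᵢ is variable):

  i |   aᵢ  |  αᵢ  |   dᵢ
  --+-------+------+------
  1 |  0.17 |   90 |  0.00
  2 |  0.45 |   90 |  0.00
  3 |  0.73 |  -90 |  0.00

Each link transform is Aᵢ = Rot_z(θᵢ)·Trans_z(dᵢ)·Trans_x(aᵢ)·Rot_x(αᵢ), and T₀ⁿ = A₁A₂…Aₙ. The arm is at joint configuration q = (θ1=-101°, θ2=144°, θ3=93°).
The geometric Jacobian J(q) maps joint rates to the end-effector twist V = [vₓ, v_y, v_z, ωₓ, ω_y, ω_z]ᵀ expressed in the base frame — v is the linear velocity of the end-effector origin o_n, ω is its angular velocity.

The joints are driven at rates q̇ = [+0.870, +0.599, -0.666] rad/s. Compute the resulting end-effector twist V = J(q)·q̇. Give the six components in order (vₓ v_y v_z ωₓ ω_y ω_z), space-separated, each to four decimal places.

o_n = [-0.6845, 0.2993, 0.2420]
J₁: ẑ×o_n = [-0.2993, -0.6845, 0.0000], ω = ẑ
J2: z=[-0.9816, 0.1908, 0.0000] o=[-0.0324, -0.1669, 0.0000] → [0.0462, 0.2376, -0.3331, -0.9816, 0.1908, 0.0000]
J3: z=[-0.1122, -0.5770, 0.8090] o=[0.0370, 0.1905, 0.2645] → [-0.0750, -0.5862, -0.4285, -0.1122, -0.5770, 0.8090]
V = J·q̇ = [-0.1827, -0.0627, 0.0858, -0.5133, 0.4986, 0.3312]

-0.1827 -0.0627 0.0858 -0.5133 0.4986 0.3312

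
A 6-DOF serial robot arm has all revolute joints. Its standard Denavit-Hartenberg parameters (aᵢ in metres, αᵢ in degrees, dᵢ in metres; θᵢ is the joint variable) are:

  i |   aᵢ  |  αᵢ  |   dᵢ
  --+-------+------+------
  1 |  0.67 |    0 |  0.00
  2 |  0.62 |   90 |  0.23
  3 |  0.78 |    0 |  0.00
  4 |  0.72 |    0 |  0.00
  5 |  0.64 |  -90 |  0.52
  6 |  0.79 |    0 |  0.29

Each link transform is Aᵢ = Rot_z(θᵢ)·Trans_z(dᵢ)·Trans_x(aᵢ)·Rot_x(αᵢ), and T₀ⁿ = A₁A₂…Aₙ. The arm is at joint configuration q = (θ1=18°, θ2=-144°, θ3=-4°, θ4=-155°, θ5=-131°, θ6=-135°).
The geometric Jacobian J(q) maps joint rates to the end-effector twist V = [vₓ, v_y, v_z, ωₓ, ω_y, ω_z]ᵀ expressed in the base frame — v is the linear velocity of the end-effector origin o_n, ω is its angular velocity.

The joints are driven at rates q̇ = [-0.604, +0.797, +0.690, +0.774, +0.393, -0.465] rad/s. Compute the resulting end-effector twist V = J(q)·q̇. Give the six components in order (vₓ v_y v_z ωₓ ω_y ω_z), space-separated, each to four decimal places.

o_n = [-0.5183, 0.4517, 0.0932]
J₁: ẑ×o_n = [-0.4517, -0.5183, 0.0000], ω = ẑ
J2: z=[0.0000, 0.0000, 1.0000] o=[0.6372, 0.2070, 0.0000] → [-0.2447, -1.1555, 0.0000, 0.0000, 0.0000, 1.0000]
J3: z=[-0.8090, 0.5878, 0.0000] o=[0.2728, -0.2945, 0.2300] → [-0.0804, -0.1107, -0.1388, -0.8090, 0.5878, 0.0000]
J4: z=[-0.8090, 0.5878, 0.0000] o=[-0.1846, -0.9240, 0.1756] → [-0.0484, -0.0666, -0.9169, -0.8090, 0.5878, 0.0000]
J5: z=[-0.8090, 0.5878, 0.0000] o=[0.2105, -0.3802, -0.0824] → [0.1033, 0.1421, -0.2447, -0.8090, 0.5878, 0.0000]
J6: z=[0.5523, 0.7602, 0.3420] o=[-0.3388, -0.2517, 0.5190] → [-0.5642, 0.1738, 0.5249, 0.5523, 0.7602, 0.3420]
V = J·q̇ = [0.2878, -0.7608, -1.1456, -1.7592, 0.7380, 0.0340]

0.2878 -0.7608 -1.1456 -1.7592 0.7380 0.0340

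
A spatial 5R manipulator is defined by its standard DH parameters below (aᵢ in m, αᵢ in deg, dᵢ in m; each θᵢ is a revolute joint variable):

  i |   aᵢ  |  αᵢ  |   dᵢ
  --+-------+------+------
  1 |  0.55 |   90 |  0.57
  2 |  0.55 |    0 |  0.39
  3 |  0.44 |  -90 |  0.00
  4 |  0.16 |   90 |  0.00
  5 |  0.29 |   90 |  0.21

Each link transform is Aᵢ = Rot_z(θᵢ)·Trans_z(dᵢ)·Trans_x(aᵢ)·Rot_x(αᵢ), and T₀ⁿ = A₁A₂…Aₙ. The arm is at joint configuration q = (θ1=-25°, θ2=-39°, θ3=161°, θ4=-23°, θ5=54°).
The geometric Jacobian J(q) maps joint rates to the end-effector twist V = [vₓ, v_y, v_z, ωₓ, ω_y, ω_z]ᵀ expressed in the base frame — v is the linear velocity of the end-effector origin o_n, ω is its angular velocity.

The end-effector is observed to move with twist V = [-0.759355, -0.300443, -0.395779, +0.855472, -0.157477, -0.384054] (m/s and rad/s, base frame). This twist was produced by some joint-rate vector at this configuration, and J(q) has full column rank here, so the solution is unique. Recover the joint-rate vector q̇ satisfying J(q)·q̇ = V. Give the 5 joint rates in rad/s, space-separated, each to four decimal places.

o_n = [0.0864, -0.8264, 0.6611]
J₁: ẑ×o_n = [0.8264, 0.0864, -0.0000], ω = ẑ
J2: z=[-0.4226, -0.9063, 0.0000] o=[0.4985, -0.2324, 0.5700] → [-0.0825, 0.0385, -0.1224, -0.4226, -0.9063, 0.0000]
J3: z=[-0.4226, -0.9063, 0.0000] o=[0.7210, -0.7665, 0.2239] → [-0.3962, 0.1848, -0.5498, -0.4226, -0.9063, 0.0000]
J4: z=[-0.7686, 0.3584, -0.5299] o=[0.5097, -0.6680, 0.5970] → [-0.0610, 0.2735, 0.2734, -0.7686, 0.3584, -0.5299]
J5: z=[-0.2014, -0.9218, -0.3314] o=[0.4126, -0.6917, 0.7219] → [0.0115, 0.0958, -0.2735, -0.2014, -0.9218, -0.3314]
q̇ = J⁺·V = [-0.8880, -0.6060, 0.3430, -0.9810, 0.0480]

-0.8880 -0.6060 0.3430 -0.9810 0.0480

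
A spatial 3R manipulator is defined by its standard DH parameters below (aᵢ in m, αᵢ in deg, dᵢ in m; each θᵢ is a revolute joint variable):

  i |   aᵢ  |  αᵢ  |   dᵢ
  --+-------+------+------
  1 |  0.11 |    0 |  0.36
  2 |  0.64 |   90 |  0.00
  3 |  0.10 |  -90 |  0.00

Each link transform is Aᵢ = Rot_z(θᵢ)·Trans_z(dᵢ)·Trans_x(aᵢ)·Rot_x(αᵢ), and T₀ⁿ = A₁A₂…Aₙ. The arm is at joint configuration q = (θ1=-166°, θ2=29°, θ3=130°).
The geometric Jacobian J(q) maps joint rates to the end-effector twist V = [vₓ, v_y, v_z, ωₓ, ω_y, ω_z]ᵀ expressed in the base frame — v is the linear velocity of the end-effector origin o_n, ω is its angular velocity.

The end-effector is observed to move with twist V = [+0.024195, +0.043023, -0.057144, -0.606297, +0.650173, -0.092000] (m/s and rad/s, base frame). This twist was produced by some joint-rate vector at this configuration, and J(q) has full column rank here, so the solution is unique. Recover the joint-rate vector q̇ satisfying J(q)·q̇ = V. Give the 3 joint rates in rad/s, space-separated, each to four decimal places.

o_n = [-0.5278, -0.4193, 0.4366]
J₁: ẑ×o_n = [0.4193, -0.5278, 0.0000], ω = ẑ
J2: z=[0.0000, 0.0000, 1.0000] o=[-0.1067, -0.0266, 0.3600] → [0.3926, -0.4211, 0.0000, 0.0000, 0.0000, 1.0000]
J3: z=[-0.6820, 0.7314, 0.0000] o=[-0.5748, -0.4631, 0.3600] → [0.0560, 0.0522, -0.0643, -0.6820, 0.7314, 0.0000]
q̇ = J⁺·V = [0.3950, -0.4870, 0.8890]

0.3950 -0.4870 0.8890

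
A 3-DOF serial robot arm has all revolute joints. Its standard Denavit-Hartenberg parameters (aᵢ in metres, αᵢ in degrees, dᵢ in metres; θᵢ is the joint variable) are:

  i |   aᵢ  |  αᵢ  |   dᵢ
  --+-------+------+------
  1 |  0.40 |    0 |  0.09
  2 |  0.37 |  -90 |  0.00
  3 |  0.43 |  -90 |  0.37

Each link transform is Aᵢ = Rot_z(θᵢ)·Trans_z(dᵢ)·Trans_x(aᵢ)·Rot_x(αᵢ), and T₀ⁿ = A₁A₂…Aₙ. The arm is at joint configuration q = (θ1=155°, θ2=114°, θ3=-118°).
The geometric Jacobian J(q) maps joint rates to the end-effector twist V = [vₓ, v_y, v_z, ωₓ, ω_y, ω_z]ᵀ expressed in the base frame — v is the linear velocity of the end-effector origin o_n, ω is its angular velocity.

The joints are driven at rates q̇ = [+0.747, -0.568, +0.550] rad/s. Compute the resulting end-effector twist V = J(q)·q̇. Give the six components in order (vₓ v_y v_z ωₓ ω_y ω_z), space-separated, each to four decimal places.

-0.0987 -0.4139 0.1110 0.5499 -0.0096 0.1790

o_n = [0.0045, -0.0055, 0.4697]
J₁: ẑ×o_n = [0.0055, 0.0045, -0.0000], ω = ẑ
J2: z=[0.0000, 0.0000, 1.0000] o=[-0.3625, 0.1690, 0.0900] → [0.1746, 0.3670, -0.0000, 0.0000, 0.0000, 1.0000]
J3: z=[0.9998, -0.0175, 0.0000] o=[-0.3690, -0.2009, 0.0900] → [-0.0066, -0.3796, 0.2019, 0.9998, -0.0175, 0.0000]
V = J·q̇ = [-0.0987, -0.4139, 0.1110, 0.5499, -0.0096, 0.1790]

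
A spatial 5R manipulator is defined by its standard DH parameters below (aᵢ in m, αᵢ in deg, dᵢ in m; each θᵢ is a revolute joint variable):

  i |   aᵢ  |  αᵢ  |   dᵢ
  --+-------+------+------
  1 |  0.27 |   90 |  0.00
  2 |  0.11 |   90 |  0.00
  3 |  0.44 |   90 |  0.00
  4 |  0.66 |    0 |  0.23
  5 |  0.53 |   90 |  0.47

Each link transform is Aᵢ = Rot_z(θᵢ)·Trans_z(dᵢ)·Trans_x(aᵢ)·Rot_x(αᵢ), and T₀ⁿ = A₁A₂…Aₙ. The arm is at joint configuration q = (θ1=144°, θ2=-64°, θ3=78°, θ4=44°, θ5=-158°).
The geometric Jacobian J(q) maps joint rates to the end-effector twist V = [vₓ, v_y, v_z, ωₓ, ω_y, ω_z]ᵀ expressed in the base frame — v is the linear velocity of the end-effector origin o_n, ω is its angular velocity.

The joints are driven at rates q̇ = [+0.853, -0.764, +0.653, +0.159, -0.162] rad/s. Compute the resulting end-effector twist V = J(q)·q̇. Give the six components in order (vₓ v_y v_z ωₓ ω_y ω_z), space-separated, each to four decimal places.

o_n = [-0.2541, 0.8501, -0.8337]
J₁: ẑ×o_n = [-0.8501, -0.2541, 0.0000], ω = ẑ
J2: z=[0.5878, 0.8090, 0.0000] o=[-0.2184, 0.1587, 0.0000] → [-0.6744, 0.4900, 0.4352, 0.5878, 0.8090, 0.0000]
J3: z=[0.7271, -0.5283, -0.4384] o=[-0.2574, 0.1870, -0.0989] → [0.6788, 0.5328, 0.4839, 0.7271, -0.5283, -0.4384]
J4: z=[-0.4691, 0.0838, -0.8792] o=[-0.0369, 0.5588, -0.1811] → [0.2014, -0.1152, -0.1184, -0.4691, 0.0838, -0.8792]
J5: z=[-0.4691, 0.0838, -0.8792] o=[0.4265, 0.7370, -0.6730] → [0.0859, 0.5230, 0.0040, -0.4691, 0.0838, -0.8792]
V = J·q̇ = [0.2516, -0.3462, -0.0360, 0.0272, -0.9633, 0.5694]

0.2516 -0.3462 -0.0360 0.0272 -0.9633 0.5694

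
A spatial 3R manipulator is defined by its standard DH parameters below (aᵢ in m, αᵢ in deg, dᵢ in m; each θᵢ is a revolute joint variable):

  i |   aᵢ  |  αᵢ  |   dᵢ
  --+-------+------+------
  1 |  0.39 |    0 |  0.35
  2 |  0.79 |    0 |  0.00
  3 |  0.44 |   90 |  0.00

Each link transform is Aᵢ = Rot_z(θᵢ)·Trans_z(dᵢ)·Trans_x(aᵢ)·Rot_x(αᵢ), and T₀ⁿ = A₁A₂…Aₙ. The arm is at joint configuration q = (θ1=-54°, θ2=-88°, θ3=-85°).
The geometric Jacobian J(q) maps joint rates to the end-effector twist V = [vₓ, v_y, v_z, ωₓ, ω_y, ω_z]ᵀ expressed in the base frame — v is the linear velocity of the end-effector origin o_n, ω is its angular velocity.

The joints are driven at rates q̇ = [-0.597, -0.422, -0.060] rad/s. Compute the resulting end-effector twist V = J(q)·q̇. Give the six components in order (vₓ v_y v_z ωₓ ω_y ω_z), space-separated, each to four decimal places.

o_n = [-0.6934, -0.4801, 0.3500]
J₁: ẑ×o_n = [0.4801, -0.6934, 0.0000], ω = ẑ
J2: z=[0.0000, 0.0000, 1.0000] o=[0.2292, -0.3155, 0.3500] → [0.1646, -0.9226, 0.0000, 0.0000, 0.0000, 1.0000]
J3: z=[0.0000, 0.0000, 1.0000] o=[-0.3933, -0.8019, 0.3500] → [-0.3218, -0.3001, 0.0000, 0.0000, 0.0000, 1.0000]
V = J·q̇ = [-0.3368, 0.8213, 0.0000, 0.0000, 0.0000, -1.0790]

-0.3368 0.8213 0.0000 0.0000 0.0000 -1.0790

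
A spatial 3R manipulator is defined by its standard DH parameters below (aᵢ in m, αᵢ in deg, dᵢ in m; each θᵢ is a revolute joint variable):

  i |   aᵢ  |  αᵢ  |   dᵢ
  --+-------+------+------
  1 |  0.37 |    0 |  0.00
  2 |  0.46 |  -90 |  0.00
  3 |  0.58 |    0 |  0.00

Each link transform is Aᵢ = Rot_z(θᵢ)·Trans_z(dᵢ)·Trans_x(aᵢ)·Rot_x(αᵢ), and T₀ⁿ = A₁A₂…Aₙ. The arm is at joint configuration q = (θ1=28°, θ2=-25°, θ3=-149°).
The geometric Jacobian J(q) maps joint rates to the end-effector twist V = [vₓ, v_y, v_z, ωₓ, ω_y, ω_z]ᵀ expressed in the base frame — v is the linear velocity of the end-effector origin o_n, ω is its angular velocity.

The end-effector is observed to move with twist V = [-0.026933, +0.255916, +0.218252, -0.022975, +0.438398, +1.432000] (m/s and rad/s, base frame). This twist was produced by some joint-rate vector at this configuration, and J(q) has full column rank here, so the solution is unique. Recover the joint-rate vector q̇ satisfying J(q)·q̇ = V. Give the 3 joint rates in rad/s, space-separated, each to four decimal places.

o_n = [0.2896, 0.1718, 0.2987]
J₁: ẑ×o_n = [-0.1718, 0.2896, 0.0000], ω = ẑ
J2: z=[0.0000, 0.0000, 1.0000] o=[0.3267, 0.1737, 0.0000] → [0.0019, -0.0371, 0.0000, 0.0000, 0.0000, 1.0000]
J3: z=[-0.0523, 0.9986, 0.0000] o=[0.7861, 0.1978, 0.0000] → [0.2983, 0.0156, 0.4972, -0.0523, 0.9986, 0.0000]
q̇ = J⁺·V = [0.9250, 0.5070, 0.4390]

0.9250 0.5070 0.4390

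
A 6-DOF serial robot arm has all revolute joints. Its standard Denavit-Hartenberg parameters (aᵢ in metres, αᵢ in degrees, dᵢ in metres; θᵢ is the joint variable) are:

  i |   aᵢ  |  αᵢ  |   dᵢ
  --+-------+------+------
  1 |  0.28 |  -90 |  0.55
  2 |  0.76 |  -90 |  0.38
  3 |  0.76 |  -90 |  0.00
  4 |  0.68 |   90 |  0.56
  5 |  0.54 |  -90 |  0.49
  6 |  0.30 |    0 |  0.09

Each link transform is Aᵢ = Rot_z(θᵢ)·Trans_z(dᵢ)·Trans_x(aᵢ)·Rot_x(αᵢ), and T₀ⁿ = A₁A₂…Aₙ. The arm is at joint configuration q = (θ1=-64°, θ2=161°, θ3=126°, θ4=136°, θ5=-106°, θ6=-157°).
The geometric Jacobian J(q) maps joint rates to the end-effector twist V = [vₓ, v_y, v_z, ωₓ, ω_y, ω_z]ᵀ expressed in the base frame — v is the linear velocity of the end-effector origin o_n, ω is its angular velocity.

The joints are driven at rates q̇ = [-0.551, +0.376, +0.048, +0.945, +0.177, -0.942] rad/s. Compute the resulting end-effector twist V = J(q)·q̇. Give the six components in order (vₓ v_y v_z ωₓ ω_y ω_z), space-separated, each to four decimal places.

o_n = [0.1935, -0.4123, -0.3613]
J₁: ẑ×o_n = [0.4123, 0.1935, -0.0000], ω = ẑ
J2: z=[0.8988, 0.4384, 0.0000] o=[0.1227, -0.2517, 0.5500] → [-0.3995, 0.8191, -0.1753, 0.8988, 0.4384, 0.0000]
J3: z=[-0.1427, 0.2926, 0.9455] o=[0.1493, 0.5608, 0.3026] → [0.7258, -0.0530, 0.1259, -0.1427, 0.2926, 0.9455]
J4: z=[0.8636, -0.4299, 0.2634] o=[-0.2182, -0.0884, 0.4480] → [0.4332, 0.8074, -0.1028, 0.8636, -0.4299, 0.2634]
J5: z=[-0.2332, -0.8038, -0.5472] o=[0.5694, -0.0495, 0.0553] → [0.1364, 0.1086, -0.2176, -0.2332, -0.8038, -0.5472]
J6: z=[0.1916, 0.5137, -0.8363] o=[-0.0597, -0.2815, -0.2313] → [-0.1762, -0.1868, -0.1551, 0.1916, 0.5137, -0.8363]
V = J·q̇ = [0.2569, 1.1570, -0.0494, 0.9255, -0.8535, 0.4342]

0.2569 1.1570 -0.0494 0.9255 -0.8535 0.4342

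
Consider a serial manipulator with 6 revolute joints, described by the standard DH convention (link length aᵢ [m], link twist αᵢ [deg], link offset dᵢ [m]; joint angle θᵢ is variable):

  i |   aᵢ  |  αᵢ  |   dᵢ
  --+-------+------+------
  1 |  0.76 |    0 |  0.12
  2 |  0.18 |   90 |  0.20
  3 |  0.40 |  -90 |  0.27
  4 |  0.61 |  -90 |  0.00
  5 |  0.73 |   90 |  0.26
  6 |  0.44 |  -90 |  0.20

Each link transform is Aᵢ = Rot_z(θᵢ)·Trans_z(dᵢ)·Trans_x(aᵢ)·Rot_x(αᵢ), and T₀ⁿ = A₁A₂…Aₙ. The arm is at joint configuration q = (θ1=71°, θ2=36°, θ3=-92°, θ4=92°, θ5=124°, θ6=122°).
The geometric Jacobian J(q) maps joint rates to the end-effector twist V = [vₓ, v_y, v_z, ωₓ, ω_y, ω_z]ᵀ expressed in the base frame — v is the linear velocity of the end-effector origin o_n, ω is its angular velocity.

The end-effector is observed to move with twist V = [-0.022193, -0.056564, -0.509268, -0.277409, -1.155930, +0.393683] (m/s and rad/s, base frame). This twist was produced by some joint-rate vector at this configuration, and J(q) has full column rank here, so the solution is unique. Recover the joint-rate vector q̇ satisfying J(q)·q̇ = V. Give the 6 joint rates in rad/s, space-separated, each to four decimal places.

-0.5890 0.7190 0.0740 -0.5710 0.2040 0.8260

o_n = [0.1487, 0.3384, 0.5883]
J₁: ẑ×o_n = [-0.3384, 0.1487, 0.0000], ω = ẑ
J2: z=[0.0000, 0.0000, 1.0000] o=[0.2474, 0.7186, 0.1200] → [0.3802, -0.0987, 0.0000, 0.0000, 0.0000, 1.0000]
J3: z=[0.9563, 0.2924, 0.0000] o=[0.1948, 0.8907, 0.3200] → [0.0784, -0.2565, -0.5147, 0.9563, 0.2924, 0.0000]
J4: z=[-0.2922, 0.9557, -0.0349] o=[0.4571, 0.9563, -0.0798] → [0.6169, 0.2060, 0.4753, -0.2922, 0.9557, -0.0349]
J5: z=[0.0232, 0.0436, 0.9988] o=[-0.1261, 0.7788, -0.0585] → [0.4680, 0.2595, -0.0222, 0.0232, 0.0436, 0.9988]
J6: z=[-0.6292, -0.7757, 0.0484] o=[0.4470, 0.3305, 0.2081] → [-0.2953, 0.2248, -0.2364, -0.6292, -0.7757, 0.0484]
q̇ = J⁺·V = [-0.5890, 0.7190, 0.0740, -0.5710, 0.2040, 0.8260]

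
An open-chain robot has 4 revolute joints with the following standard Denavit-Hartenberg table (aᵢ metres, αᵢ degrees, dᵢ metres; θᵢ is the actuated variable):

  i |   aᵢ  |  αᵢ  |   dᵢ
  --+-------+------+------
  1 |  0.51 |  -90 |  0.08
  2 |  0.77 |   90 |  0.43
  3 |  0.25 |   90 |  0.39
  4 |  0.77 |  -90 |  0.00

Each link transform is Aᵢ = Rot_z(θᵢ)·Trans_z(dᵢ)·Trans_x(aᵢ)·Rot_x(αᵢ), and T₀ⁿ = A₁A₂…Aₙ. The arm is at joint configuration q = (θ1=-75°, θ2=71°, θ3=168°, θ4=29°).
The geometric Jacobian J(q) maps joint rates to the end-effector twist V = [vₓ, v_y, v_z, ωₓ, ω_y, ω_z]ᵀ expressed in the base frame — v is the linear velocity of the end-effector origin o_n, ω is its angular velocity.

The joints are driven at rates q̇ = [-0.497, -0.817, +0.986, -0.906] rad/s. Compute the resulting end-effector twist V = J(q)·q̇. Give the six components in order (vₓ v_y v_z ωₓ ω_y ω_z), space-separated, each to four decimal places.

o_n = [0.9084, -0.9869, 0.4545]
J₁: ẑ×o_n = [0.9869, 0.9084, -0.0000], ω = ẑ
J2: z=[0.9659, 0.2588, 0.0000] o=[0.1320, -0.4926, 0.0800] → [0.0969, -0.3618, -0.6783, 0.9659, 0.2588, 0.0000]
J3: z=[0.2447, -0.9133, 0.3256] o=[0.6122, -0.6235, -0.6480] → [-0.8887, -0.1734, 0.1815, 0.2447, -0.9133, 0.3256]
J4: z=[0.9623, 0.1878, -0.1966] o=[0.7373, -0.8893, -0.2899] → [0.1206, -0.7500, -0.1260, 0.9623, 0.1878, -0.1966]
V = J·q̇ = [-1.5552, 0.3526, 0.8473, -1.4197, -1.2821, 0.0021]

-1.5552 0.3526 0.8473 -1.4197 -1.2821 0.0021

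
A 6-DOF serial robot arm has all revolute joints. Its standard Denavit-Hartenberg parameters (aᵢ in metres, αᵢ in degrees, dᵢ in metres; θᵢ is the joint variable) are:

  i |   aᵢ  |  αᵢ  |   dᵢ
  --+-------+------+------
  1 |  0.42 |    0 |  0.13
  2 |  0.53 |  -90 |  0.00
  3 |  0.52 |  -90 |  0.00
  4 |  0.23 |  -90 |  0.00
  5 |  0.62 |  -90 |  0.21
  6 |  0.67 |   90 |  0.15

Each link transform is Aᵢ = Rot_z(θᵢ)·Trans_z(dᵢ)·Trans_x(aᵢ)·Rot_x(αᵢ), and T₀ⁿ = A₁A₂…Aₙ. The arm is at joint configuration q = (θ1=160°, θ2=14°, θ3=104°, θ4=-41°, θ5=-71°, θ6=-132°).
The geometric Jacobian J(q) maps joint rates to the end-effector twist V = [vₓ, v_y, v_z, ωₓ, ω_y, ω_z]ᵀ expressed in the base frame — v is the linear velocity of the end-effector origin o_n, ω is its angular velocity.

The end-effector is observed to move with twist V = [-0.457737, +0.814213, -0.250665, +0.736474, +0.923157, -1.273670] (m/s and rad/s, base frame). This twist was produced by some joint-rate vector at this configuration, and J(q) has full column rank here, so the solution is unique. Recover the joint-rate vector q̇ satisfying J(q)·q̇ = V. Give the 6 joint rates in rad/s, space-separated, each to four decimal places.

-0.5550 -0.3350 -0.6190 0.5760 0.6290 0.1590

o_n = [-0.4712, 0.4067, -1.1109]
J₁: ẑ×o_n = [-0.4067, -0.4712, 0.0000], ω = ẑ
J2: z=[0.0000, 0.0000, 1.0000] o=[-0.3947, 0.1436, 0.1300] → [-0.2631, -0.0765, 0.0000, 0.0000, 0.0000, 1.0000]
J3: z=[-0.1045, -0.9945, 0.0000] o=[-0.9218, 0.1990, 0.1300] → [1.2341, -0.1297, 0.4264, -0.1045, -0.9945, 0.0000]
J4: z=[0.9650, -0.1014, 0.2419] o=[-0.7967, 0.1859, -0.3746] → [0.0213, 0.7893, 0.2461, 0.9650, -0.1014, 0.2419]
J5: z=[0.2367, 0.7340, -0.6366] o=[-0.7707, 0.0314, -0.5430] → [-0.1780, -0.0562, -0.1309, 0.2367, 0.7340, -0.6366]
J6: z=[-0.2073, -0.6019, -0.7712] o=[-0.1324, -0.0094, -0.6827] → [0.5787, 0.1725, -0.2902, -0.2073, -0.6019, -0.7712]
q̇ = J⁺·V = [-0.5550, -0.3350, -0.6190, 0.5760, 0.6290, 0.1590]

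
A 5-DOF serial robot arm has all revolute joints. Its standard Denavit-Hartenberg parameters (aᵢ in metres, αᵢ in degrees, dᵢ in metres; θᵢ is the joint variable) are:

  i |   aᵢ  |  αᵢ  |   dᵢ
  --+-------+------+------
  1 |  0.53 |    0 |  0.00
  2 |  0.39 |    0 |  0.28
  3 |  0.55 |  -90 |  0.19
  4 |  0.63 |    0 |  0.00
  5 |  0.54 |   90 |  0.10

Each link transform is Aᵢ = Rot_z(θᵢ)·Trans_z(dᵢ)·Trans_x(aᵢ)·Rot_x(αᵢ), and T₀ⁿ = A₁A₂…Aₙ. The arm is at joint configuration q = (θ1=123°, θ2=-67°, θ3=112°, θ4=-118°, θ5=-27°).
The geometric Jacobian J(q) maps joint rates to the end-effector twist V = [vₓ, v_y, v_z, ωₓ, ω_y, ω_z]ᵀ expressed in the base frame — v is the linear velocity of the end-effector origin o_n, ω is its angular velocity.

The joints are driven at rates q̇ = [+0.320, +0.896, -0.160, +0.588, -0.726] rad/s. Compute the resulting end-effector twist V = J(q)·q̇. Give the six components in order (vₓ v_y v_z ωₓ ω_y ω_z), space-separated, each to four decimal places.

o_n = [0.0926, 0.6309, 1.3360]
J₁: ẑ×o_n = [-0.6309, 0.0926, 0.0000], ω = ẑ
J2: z=[0.0000, 0.0000, 1.0000] o=[-0.2887, 0.4445, 0.0000] → [-0.1864, 0.3813, 0.0000, 0.0000, 0.0000, 1.0000]
J3: z=[0.0000, 0.0000, 1.0000] o=[-0.0706, 0.7678, 0.2800] → [0.1369, 0.1632, -0.0000, 0.0000, 0.0000, 1.0000]
J4: z=[-0.2079, -0.9781, 0.0000] o=[-0.6086, 0.8822, 0.4700] → [-0.8471, 0.1800, 0.7381, -0.2079, -0.9781, 0.0000]
J5: z=[-0.2079, -0.9781, 0.0000] o=[-0.3193, 0.8207, 1.0263] → [-0.3030, 0.0644, 0.4423, -0.2079, -0.9781, 0.0000]
V = J·q̇ = [-0.6689, 0.4043, 0.1129, 0.0287, 0.1350, 1.0560]

-0.6689 0.4043 0.1129 0.0287 0.1350 1.0560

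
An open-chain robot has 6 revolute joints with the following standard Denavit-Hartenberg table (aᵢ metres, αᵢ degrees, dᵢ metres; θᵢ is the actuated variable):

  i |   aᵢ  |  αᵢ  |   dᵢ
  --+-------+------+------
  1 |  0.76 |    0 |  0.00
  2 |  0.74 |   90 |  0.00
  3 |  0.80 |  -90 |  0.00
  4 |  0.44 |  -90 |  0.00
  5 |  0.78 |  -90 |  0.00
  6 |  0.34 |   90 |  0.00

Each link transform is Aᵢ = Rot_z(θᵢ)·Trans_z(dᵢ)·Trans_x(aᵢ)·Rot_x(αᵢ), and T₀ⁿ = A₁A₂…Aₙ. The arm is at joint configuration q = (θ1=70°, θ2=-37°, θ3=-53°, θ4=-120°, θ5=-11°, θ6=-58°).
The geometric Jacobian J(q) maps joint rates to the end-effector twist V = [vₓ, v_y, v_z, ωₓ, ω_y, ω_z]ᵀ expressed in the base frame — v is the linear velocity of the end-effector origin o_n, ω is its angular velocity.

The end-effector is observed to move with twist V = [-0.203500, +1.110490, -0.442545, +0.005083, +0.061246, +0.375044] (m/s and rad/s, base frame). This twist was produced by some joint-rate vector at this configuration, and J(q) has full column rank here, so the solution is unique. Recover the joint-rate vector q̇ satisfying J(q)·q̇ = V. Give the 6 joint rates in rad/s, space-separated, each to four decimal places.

o_n = [1.9148, 0.1893, -0.1760]
J₁: ẑ×o_n = [-0.1893, 1.9148, 0.0000], ω = ẑ
J2: z=[0.0000, 0.0000, 1.0000] o=[0.2599, 0.7142, 0.0000] → [0.5248, 1.6549, -0.0000, 0.0000, 0.0000, 1.0000]
J3: z=[0.5446, -0.8387, 0.0000] o=[0.8806, 1.1172, 0.0000] → [0.1476, 0.0959, 0.3620, 0.5446, -0.8387, 0.0000]
J4: z=[0.6698, 0.4350, 0.6018] o=[1.2843, 1.3794, -0.6389] → [0.9176, 0.0694, -1.0714, 0.6698, 0.4350, 0.6018]
J5: z=[0.7094, -0.1355, -0.6916] o=[1.3808, 0.9877, -0.4632] → [-0.5911, -0.5731, -0.4941, 0.7094, -0.1355, -0.6916]
J6: z=[-0.6156, -0.5968, -0.5146] o=[1.6484, 0.3709, -0.0679] → [-0.0289, -0.2036, 0.2707, -0.6156, -0.5968, -0.5146]
q̇ = J⁺·V = [0.6470, 0.1440, -0.3460, 0.1920, 0.4560, 0.4200]

0.6470 0.1440 -0.3460 0.1920 0.4560 0.4200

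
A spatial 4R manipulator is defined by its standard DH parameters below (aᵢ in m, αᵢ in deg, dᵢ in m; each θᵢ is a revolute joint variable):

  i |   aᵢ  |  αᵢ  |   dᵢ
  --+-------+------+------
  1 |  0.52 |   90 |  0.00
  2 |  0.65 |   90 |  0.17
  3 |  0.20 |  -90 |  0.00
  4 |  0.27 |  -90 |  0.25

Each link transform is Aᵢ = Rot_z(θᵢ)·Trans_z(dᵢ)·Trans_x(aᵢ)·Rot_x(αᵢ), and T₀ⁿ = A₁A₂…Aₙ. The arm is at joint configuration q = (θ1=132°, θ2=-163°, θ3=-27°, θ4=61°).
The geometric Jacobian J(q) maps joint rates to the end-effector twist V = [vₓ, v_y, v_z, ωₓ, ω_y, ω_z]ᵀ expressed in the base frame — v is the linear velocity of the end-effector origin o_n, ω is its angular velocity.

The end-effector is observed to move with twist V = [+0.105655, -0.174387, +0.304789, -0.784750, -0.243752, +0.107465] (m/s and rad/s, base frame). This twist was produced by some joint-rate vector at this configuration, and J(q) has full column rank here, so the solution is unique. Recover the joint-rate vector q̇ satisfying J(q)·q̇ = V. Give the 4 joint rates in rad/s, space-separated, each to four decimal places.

o_n = [0.4633, -0.1521, -0.5353]
J₁: ẑ×o_n = [0.1521, 0.4633, -0.0000], ω = ẑ
J2: z=[0.7431, 0.6691, 0.0000] o=[-0.3479, 0.3864, 0.0000] → [-0.3582, 0.3978, -0.9430, 0.7431, 0.6691, 0.0000]
J3: z=[0.1956, -0.2173, 0.9563] o=[0.1943, 0.0383, -0.1900] → [0.2570, 0.3248, 0.0212, 0.1956, -0.2173, 0.9563]
J4: z=[0.9527, 0.2736, -0.1327] o=[0.2409, -0.1491, -0.2421] → [-0.0806, 0.2497, -0.0637, 0.9527, 0.2736, -0.1327]
q̇ = J⁺·V = [0.4530, -0.2990, -0.4310, -0.5020]

0.4530 -0.2990 -0.4310 -0.5020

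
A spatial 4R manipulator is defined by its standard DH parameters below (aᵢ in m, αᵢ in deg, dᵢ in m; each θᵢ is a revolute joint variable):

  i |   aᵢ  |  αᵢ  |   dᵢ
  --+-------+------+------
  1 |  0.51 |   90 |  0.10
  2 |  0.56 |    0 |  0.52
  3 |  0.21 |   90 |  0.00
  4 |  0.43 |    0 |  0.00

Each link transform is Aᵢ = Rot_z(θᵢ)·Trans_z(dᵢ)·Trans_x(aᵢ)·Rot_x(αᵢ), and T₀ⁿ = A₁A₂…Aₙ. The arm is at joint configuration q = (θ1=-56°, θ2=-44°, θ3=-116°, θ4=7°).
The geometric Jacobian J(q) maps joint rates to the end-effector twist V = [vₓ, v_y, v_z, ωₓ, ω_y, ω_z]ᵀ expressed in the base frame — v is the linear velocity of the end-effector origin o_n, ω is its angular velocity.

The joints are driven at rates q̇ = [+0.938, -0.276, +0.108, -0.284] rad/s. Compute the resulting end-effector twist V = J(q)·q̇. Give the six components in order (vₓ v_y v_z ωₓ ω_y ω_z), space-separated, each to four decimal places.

0.5569 -0.0815 -0.0157 0.1936 0.0134 0.6711

o_n = [-0.2987, -0.5808, -0.5068]
J₁: ẑ×o_n = [0.5808, -0.2987, 0.0000], ω = ẑ
J2: z=[-0.8290, -0.5592, 0.0000] o=[0.2852, -0.4228, 0.1000] → [0.3393, -0.5031, -0.1956, -0.8290, -0.5592, 0.0000]
J3: z=[-0.8290, -0.5592, 0.0000] o=[0.0793, -1.0476, -0.2890] → [0.1218, -0.1806, -0.5984, -0.8290, -0.5592, 0.0000]
J4: z=[-0.1913, 0.2835, 0.9397] o=[-0.0310, -0.8840, -0.3608] → [-0.3263, -0.2795, 0.0179, -0.1913, 0.2835, 0.9397]
V = J·q̇ = [0.5569, -0.0815, -0.0157, 0.1936, 0.0134, 0.6711]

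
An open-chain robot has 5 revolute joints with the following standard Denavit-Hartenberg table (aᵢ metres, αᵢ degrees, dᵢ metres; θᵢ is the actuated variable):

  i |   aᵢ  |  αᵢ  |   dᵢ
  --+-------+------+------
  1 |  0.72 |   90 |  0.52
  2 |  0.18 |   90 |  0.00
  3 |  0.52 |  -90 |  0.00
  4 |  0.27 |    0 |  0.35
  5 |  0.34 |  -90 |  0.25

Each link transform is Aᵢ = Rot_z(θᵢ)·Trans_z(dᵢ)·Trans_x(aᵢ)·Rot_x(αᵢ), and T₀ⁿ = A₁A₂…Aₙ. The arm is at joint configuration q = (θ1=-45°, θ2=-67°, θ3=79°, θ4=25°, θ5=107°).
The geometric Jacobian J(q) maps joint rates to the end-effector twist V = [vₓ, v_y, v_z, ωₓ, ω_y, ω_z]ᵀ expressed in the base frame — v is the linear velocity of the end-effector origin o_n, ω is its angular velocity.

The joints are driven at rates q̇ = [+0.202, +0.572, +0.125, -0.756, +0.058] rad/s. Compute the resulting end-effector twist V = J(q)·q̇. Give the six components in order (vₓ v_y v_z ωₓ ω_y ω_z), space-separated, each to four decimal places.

-0.1111 0.1004 0.1421 -0.2023 -0.4182 -0.4775

o_n = [0.2093, -1.1170, 0.9454]
J₁: ẑ×o_n = [1.1170, 0.2093, -0.0000], ω = ẑ
J2: z=[-0.7071, -0.7071, 0.0000] o=[0.5091, -0.5091, 0.5200] → [-0.3008, 0.3008, 0.2179, -0.7071, -0.7071, 0.0000]
J3: z=[-0.6509, 0.6509, -0.3907] o=[0.5588, -0.5588, 0.3543] → [0.1667, 0.5213, 0.5908, -0.6509, 0.6509, -0.3907]
J4: z=[-0.4061, 0.1363, 0.9036] o=[0.2253, -0.9472, 0.2630] → [0.2464, 0.2627, 0.0711, -0.4061, 0.1363, 0.9036]
J5: z=[-0.4061, 0.1363, 0.9036] o=[0.0005, -1.1565, 0.5808] → [0.0140, 0.3368, -0.0445, -0.4061, 0.1363, 0.9036]
V = J·q̇ = [-0.1111, 0.1004, 0.1421, -0.2023, -0.4182, -0.4775]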